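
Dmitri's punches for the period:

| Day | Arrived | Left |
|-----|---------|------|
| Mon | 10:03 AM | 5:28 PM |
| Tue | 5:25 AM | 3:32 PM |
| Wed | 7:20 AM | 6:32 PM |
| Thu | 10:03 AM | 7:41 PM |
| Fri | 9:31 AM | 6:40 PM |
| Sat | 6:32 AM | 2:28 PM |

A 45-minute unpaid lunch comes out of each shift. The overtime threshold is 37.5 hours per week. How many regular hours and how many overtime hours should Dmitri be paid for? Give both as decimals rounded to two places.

Mon: 10:03 AM–5:28 PM = 7 h 25 min; less 45 min break → 6 h 40 min
Tue: 5:25 AM–3:32 PM = 10 h 7 min; less 45 min break → 9 h 22 min
Wed: 7:20 AM–6:32 PM = 11 h 12 min; less 45 min break → 10 h 27 min
Thu: 10:03 AM–7:41 PM = 9 h 38 min; less 45 min break → 8 h 53 min
Fri: 9:31 AM–6:40 PM = 9 h 9 min; less 45 min break → 8 h 24 min
Sat: 6:32 AM–2:28 PM = 7 h 56 min; less 45 min break → 7 h 11 min
Total worked: 50 h 57 min = 50.95 h.
Threshold 37.5 h → overtime 13 h 27 min, regular 37 h 30 min.

Regular 37.50 hours, overtime 13.45 hours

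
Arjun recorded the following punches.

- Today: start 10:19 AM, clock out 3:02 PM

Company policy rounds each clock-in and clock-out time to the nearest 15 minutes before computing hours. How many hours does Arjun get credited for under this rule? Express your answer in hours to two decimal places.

Today: in 10:19 AM→10:15 AM, out 3:02 PM→3:00 PM; 4 h 45 min

4.75 hours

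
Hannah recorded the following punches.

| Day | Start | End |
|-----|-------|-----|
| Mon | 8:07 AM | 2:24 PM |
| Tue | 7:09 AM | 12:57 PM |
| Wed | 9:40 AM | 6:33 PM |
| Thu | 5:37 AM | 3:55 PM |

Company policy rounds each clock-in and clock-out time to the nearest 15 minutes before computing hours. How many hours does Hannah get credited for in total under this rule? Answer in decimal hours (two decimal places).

31.50 hours

Mon: in 8:07 AM→8:00 AM, out 2:24 PM→2:30 PM; 6 h 30 min
Tue: in 7:09 AM→7:15 AM, out 12:57 PM→1:00 PM; 5 h 45 min
Wed: in 9:40 AM→9:45 AM, out 6:33 PM→6:30 PM; 8 h 45 min
Thu: in 5:37 AM→5:30 AM, out 3:55 PM→4:00 PM; 10 h 30 min
Total credited: 31 h 30 min.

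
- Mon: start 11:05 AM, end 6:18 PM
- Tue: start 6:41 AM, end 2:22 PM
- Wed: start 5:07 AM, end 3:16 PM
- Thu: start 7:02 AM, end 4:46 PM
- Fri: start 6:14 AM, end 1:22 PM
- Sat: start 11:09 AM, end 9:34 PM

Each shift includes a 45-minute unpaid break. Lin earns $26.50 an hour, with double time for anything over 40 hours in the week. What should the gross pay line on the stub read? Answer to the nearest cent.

Mon: 11:05 AM–6:18 PM = 7 h 13 min; less 45 min break → 6 h 28 min
Tue: 6:41 AM–2:22 PM = 7 h 41 min; less 45 min break → 6 h 56 min
Wed: 5:07 AM–3:16 PM = 10 h 9 min; less 45 min break → 9 h 24 min
Thu: 7:02 AM–4:46 PM = 9 h 44 min; less 45 min break → 8 h 59 min
Fri: 6:14 AM–1:22 PM = 7 h 8 min; less 45 min break → 6 h 23 min
Sat: 11:09 AM–9:34 PM = 10 h 25 min; less 45 min break → 9 h 40 min
Total worked: 47 h 50 min = 2870 min.
Regular 40 h 0 min = 2400 min at $26.50/h; overtime 7 h 50 min = 470 min at $53.00/h.
Pay = (2400 × $26.50 + 470 × $53.00) ÷ 60 = $1475.17.

$1475.17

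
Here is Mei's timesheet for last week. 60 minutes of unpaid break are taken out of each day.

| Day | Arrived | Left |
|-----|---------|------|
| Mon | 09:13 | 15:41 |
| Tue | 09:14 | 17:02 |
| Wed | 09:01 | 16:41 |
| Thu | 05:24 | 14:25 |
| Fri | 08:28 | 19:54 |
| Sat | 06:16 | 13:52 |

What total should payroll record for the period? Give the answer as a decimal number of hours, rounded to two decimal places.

Mon: 09:13–15:41 = 6 h 28 min; less 60 min break → 5 h 28 min
Tue: 09:14–17:02 = 7 h 48 min; less 60 min break → 6 h 48 min
Wed: 09:01–16:41 = 7 h 40 min; less 60 min break → 6 h 40 min
Thu: 05:24–14:25 = 9 h 1 min; less 60 min break → 8 h 1 min
Fri: 08:28–19:54 = 11 h 26 min; less 60 min break → 10 h 26 min
Sat: 06:16–13:52 = 7 h 36 min; less 60 min break → 6 h 36 min
Total: 5 h 28 min + 6 h 48 min + 6 h 40 min + 8 h 1 min + 10 h 26 min + 6 h 36 min = 43 h 59 min.

43.98 hours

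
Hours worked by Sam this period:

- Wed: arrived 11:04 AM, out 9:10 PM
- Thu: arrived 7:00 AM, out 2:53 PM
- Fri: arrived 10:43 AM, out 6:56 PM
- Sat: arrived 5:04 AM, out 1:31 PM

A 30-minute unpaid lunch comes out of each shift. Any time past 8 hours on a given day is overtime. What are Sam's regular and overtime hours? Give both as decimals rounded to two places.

Wed: 11:04 AM–9:10 PM = 10 h 6 min; less 30 min break → 9 h 36 min
Thu: 7:00 AM–2:53 PM = 7 h 53 min; less 30 min break → 7 h 23 min
Fri: 10:43 AM–6:56 PM = 8 h 13 min; less 30 min break → 7 h 43 min
Sat: 5:04 AM–1:31 PM = 8 h 27 min; less 30 min break → 7 h 57 min
Wed reg 8 h 0 min / OT 1 h 36 min; Thu reg 7 h 23 min / OT 0 h 0 min; Fri reg 7 h 43 min / OT 0 h 0 min; Sat reg 7 h 57 min / OT 0 h 0 min.
Totals: regular 31 h 3 min, overtime 1 h 36 min.

Regular 31.05 hours, overtime 1.60 hours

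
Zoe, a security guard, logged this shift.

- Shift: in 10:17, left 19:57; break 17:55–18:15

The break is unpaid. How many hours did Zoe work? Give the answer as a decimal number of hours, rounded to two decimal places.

Shift: 10:17–19:57 = 9 h 40 min; less 20 min break → 9 h 20 min

9.33 hours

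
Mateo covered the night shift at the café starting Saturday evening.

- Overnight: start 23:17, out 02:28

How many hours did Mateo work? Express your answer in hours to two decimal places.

Overnight: 23:17 → midnight = 0 h 43 min; midnight → 02:28 = 2 h 28 min; span 3 h 11 min

3.18 hours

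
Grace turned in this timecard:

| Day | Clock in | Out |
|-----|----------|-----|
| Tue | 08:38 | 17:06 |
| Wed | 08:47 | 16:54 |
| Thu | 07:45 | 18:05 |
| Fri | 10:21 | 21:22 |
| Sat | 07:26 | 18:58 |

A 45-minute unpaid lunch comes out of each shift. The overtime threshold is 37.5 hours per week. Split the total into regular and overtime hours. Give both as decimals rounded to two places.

Tue: 08:38–17:06 = 8 h 28 min; less 45 min break → 7 h 43 min
Wed: 08:47–16:54 = 8 h 7 min; less 45 min break → 7 h 22 min
Thu: 07:45–18:05 = 10 h 20 min; less 45 min break → 9 h 35 min
Fri: 10:21–21:22 = 11 h 1 min; less 45 min break → 10 h 16 min
Sat: 07:26–18:58 = 11 h 32 min; less 45 min break → 10 h 47 min
Total worked: 45 h 43 min = 45.72 h.
Threshold 37.5 h → overtime 8 h 13 min, regular 37 h 30 min.

Regular 37.50 hours, overtime 8.22 hours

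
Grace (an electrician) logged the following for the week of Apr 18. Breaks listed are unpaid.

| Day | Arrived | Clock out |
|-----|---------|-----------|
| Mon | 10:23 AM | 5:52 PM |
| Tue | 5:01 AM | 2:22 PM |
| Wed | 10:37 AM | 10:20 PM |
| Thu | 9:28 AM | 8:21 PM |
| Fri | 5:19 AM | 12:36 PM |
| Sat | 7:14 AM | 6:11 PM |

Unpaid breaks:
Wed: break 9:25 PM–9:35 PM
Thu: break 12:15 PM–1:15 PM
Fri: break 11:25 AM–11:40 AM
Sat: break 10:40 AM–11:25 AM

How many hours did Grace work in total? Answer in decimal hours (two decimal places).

55.50 hours

Mon: 10:23 AM–5:52 PM = 7 h 29 min
Tue: 5:01 AM–2:22 PM = 9 h 21 min
Wed: 10:37 AM–10:20 PM = 11 h 43 min; less 10 min break → 11 h 33 min
Thu: 9:28 AM–8:21 PM = 10 h 53 min; less 60 min break → 9 h 53 min
Fri: 5:19 AM–12:36 PM = 7 h 17 min; less 15 min break → 7 h 2 min
Sat: 7:14 AM–6:11 PM = 10 h 57 min; less 45 min break → 10 h 12 min
Total: 7 h 29 min + 9 h 21 min + 11 h 33 min + 9 h 53 min + 7 h 2 min + 10 h 12 min = 55 h 30 min.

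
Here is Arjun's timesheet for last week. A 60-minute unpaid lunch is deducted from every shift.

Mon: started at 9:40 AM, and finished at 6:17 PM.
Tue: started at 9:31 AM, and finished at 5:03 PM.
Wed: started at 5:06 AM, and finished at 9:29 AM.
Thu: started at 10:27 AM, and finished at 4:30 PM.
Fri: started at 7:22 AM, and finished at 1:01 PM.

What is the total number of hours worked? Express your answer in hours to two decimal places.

27.23 hours

Mon: 9:40 AM–6:17 PM = 8 h 37 min; less 60 min break → 7 h 37 min
Tue: 9:31 AM–5:03 PM = 7 h 32 min; less 60 min break → 6 h 32 min
Wed: 5:06 AM–9:29 AM = 4 h 23 min; less 60 min break → 3 h 23 min
Thu: 10:27 AM–4:30 PM = 6 h 3 min; less 60 min break → 5 h 3 min
Fri: 7:22 AM–1:01 PM = 5 h 39 min; less 60 min break → 4 h 39 min
Total: 7 h 37 min + 6 h 32 min + 3 h 23 min + 5 h 3 min + 4 h 39 min = 27 h 14 min.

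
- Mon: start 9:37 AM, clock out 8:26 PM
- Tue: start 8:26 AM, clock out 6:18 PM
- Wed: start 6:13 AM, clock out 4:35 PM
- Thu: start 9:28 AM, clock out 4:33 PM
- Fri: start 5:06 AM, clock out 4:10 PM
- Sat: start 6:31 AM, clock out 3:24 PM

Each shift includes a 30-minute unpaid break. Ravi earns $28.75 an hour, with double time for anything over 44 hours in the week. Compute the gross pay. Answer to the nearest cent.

$1902.29

Mon: 9:37 AM–8:26 PM = 10 h 49 min; less 30 min break → 10 h 19 min
Tue: 8:26 AM–6:18 PM = 9 h 52 min; less 30 min break → 9 h 22 min
Wed: 6:13 AM–4:35 PM = 10 h 22 min; less 30 min break → 9 h 52 min
Thu: 9:28 AM–4:33 PM = 7 h 5 min; less 30 min break → 6 h 35 min
Fri: 5:06 AM–4:10 PM = 11 h 4 min; less 30 min break → 10 h 34 min
Sat: 6:31 AM–3:24 PM = 8 h 53 min; less 30 min break → 8 h 23 min
Total worked: 55 h 5 min = 3305 min.
Regular 44 h 0 min = 2640 min at $28.75/h; overtime 11 h 5 min = 665 min at $57.50/h.
Pay = (2640 × $28.75 + 665 × $57.50) ÷ 60 = $1902.29.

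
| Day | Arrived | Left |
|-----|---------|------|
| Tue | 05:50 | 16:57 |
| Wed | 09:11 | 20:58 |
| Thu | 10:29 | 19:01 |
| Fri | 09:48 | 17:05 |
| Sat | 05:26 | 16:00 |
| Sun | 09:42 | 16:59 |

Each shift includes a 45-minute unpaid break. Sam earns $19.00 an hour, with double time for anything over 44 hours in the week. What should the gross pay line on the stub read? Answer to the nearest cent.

$1142.53

Tue: 05:50–16:57 = 11 h 7 min; less 45 min break → 10 h 22 min
Wed: 09:11–20:58 = 11 h 47 min; less 45 min break → 11 h 2 min
Thu: 10:29–19:01 = 8 h 32 min; less 45 min break → 7 h 47 min
Fri: 09:48–17:05 = 7 h 17 min; less 45 min break → 6 h 32 min
Sat: 05:26–16:00 = 10 h 34 min; less 45 min break → 9 h 49 min
Sun: 09:42–16:59 = 7 h 17 min; less 45 min break → 6 h 32 min
Total worked: 52 h 4 min = 3124 min.
Regular 44 h 0 min = 2640 min at $19.00/h; overtime 8 h 4 min = 484 min at $38.00/h.
Pay = (2640 × $19.00 + 484 × $38.00) ÷ 60 = $1142.53.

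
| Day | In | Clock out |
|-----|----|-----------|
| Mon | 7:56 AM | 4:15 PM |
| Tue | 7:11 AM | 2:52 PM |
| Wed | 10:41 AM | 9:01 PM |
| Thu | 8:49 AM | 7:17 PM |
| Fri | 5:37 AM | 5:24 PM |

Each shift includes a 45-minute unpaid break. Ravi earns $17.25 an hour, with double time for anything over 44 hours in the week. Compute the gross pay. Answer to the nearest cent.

$787.75

Mon: 7:56 AM–4:15 PM = 8 h 19 min; less 45 min break → 7 h 34 min
Tue: 7:11 AM–2:52 PM = 7 h 41 min; less 45 min break → 6 h 56 min
Wed: 10:41 AM–9:01 PM = 10 h 20 min; less 45 min break → 9 h 35 min
Thu: 8:49 AM–7:17 PM = 10 h 28 min; less 45 min break → 9 h 43 min
Fri: 5:37 AM–5:24 PM = 11 h 47 min; less 45 min break → 11 h 2 min
Total worked: 44 h 50 min = 2690 min.
Regular 44 h 0 min = 2640 min at $17.25/h; overtime 0 h 50 min = 50 min at $34.50/h.
Pay = (2640 × $17.25 + 50 × $34.50) ÷ 60 = $787.75.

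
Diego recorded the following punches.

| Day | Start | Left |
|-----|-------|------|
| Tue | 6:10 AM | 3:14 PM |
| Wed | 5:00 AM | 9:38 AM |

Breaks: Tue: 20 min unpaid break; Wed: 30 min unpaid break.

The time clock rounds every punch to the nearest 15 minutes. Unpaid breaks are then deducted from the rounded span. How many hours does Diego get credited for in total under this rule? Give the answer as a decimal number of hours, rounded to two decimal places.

12.92 hours

Tue: in 6:10 AM→6:15 AM, out 3:14 PM→3:15 PM; 9 h 0 min − 20 min = 8 h 40 min
Wed: in 5:00 AM→5:00 AM, out 9:38 AM→9:45 AM; 4 h 45 min − 30 min = 4 h 15 min
Total credited: 12 h 55 min.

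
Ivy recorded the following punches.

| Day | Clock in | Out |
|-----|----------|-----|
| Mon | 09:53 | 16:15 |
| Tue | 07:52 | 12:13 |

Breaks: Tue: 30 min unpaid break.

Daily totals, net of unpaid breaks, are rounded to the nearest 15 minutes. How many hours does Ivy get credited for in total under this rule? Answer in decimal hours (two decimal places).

Mon: 09:53–16:15 = 6 h 22 min → rounds to 6 h 15 min
Tue: 07:52–12:13 = 4 h 21 min − 30 min = 3 h 51 min → rounds to 3 h 45 min
Total credited: 10 h 0 min.

10.00 hours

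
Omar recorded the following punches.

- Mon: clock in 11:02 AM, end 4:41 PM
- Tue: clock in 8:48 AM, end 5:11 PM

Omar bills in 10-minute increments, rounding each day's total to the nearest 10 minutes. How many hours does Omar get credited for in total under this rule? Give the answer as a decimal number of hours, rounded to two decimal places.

14.00 hours

Mon: 11:02 AM–4:41 PM = 5 h 39 min → rounds to 5 h 40 min
Tue: 8:48 AM–5:11 PM = 8 h 23 min → rounds to 8 h 20 min
Total credited: 14 h 0 min.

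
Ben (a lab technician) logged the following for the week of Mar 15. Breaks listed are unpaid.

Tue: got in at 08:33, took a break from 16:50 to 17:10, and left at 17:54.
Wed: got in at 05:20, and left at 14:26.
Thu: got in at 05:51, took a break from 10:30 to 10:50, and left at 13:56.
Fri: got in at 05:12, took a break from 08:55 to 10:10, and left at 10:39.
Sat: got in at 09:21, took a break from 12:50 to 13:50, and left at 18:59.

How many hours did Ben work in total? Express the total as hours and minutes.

38 h 42 min

Tue: 08:33–17:54 = 9 h 21 min; less 20 min break → 9 h 1 min
Wed: 05:20–14:26 = 9 h 6 min
Thu: 05:51–13:56 = 8 h 5 min; less 20 min break → 7 h 45 min
Fri: 05:12–10:39 = 5 h 27 min; less 75 min break → 4 h 12 min
Sat: 09:21–18:59 = 9 h 38 min; less 60 min break → 8 h 38 min
Total: 9 h 1 min + 9 h 6 min + 7 h 45 min + 4 h 12 min + 8 h 38 min = 38 h 42 min.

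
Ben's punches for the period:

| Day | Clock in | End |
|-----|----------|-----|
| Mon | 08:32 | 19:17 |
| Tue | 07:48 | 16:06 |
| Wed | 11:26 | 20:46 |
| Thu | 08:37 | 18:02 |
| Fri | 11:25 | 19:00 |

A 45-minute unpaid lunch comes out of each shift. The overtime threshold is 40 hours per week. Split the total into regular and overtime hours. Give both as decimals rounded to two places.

Regular 40.00 hours, overtime 1.63 hours

Mon: 08:32–19:17 = 10 h 45 min; less 45 min break → 10 h 0 min
Tue: 07:48–16:06 = 8 h 18 min; less 45 min break → 7 h 33 min
Wed: 11:26–20:46 = 9 h 20 min; less 45 min break → 8 h 35 min
Thu: 08:37–18:02 = 9 h 25 min; less 45 min break → 8 h 40 min
Fri: 11:25–19:00 = 7 h 35 min; less 45 min break → 6 h 50 min
Total worked: 41 h 38 min = 41.63 h.
Threshold 40 h → overtime 1 h 38 min, regular 40 h 0 min.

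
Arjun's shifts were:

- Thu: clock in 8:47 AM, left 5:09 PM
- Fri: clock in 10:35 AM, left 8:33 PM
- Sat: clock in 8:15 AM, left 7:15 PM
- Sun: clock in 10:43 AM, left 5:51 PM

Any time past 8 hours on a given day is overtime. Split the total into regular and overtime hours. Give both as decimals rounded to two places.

Regular 31.13 hours, overtime 5.33 hours

Thu: 8:47 AM–5:09 PM = 8 h 22 min
Fri: 10:35 AM–8:33 PM = 9 h 58 min
Sat: 8:15 AM–7:15 PM = 11 h 0 min
Sun: 10:43 AM–5:51 PM = 7 h 8 min
Thu reg 8 h 0 min / OT 0 h 22 min; Fri reg 8 h 0 min / OT 1 h 58 min; Sat reg 8 h 0 min / OT 3 h 0 min; Sun reg 7 h 8 min / OT 0 h 0 min.
Totals: regular 31 h 8 min, overtime 5 h 20 min.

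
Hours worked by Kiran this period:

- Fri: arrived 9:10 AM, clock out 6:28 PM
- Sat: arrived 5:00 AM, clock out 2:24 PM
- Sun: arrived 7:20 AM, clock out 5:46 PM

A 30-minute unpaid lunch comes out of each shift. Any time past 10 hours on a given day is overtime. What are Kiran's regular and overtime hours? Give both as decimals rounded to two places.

Fri: 9:10 AM–6:28 PM = 9 h 18 min; less 30 min break → 8 h 48 min
Sat: 5:00 AM–2:24 PM = 9 h 24 min; less 30 min break → 8 h 54 min
Sun: 7:20 AM–5:46 PM = 10 h 26 min; less 30 min break → 9 h 56 min
Fri reg 8 h 48 min / OT 0 h 0 min; Sat reg 8 h 54 min / OT 0 h 0 min; Sun reg 9 h 56 min / OT 0 h 0 min.
Totals: regular 27 h 38 min, overtime 0 h 0 min.

Regular 27.63 hours, overtime 0.00 hours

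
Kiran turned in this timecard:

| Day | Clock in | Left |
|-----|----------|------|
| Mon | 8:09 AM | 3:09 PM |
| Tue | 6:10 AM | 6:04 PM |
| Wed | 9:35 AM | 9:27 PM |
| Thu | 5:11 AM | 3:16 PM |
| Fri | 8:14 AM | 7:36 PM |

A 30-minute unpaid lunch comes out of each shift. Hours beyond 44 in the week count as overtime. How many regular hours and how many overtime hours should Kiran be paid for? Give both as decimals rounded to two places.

Regular 44.00 hours, overtime 5.72 hours

Mon: 8:09 AM–3:09 PM = 7 h 0 min; less 30 min break → 6 h 30 min
Tue: 6:10 AM–6:04 PM = 11 h 54 min; less 30 min break → 11 h 24 min
Wed: 9:35 AM–9:27 PM = 11 h 52 min; less 30 min break → 11 h 22 min
Thu: 5:11 AM–3:16 PM = 10 h 5 min; less 30 min break → 9 h 35 min
Fri: 8:14 AM–7:36 PM = 11 h 22 min; less 30 min break → 10 h 52 min
Total worked: 49 h 43 min = 49.72 h.
Threshold 44 h → overtime 5 h 43 min, regular 44 h 0 min.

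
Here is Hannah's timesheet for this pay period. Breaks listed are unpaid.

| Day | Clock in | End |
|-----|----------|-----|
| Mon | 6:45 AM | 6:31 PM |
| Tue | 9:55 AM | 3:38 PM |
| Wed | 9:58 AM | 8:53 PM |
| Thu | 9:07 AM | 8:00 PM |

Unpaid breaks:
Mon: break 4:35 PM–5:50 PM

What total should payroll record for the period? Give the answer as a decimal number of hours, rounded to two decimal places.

38.03 hours

Mon: 6:45 AM–6:31 PM = 11 h 46 min; less 75 min break → 10 h 31 min
Tue: 9:55 AM–3:38 PM = 5 h 43 min
Wed: 9:58 AM–8:53 PM = 10 h 55 min
Thu: 9:07 AM–8:00 PM = 10 h 53 min
Total: 10 h 31 min + 5 h 43 min + 10 h 55 min + 10 h 53 min = 38 h 2 min.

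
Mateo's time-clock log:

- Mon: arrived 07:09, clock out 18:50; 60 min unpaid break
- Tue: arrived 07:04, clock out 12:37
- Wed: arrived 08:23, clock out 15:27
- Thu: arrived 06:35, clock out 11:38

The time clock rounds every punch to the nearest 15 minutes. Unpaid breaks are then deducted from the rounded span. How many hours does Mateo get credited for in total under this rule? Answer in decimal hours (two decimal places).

Mon: in 07:09→07:15, out 18:50→18:45; 11 h 30 min − 60 min = 10 h 30 min
Tue: in 07:04→07:00, out 12:37→12:30; 5 h 30 min
Wed: in 08:23→08:30, out 15:27→15:30; 7 h 0 min
Thu: in 06:35→06:30, out 11:38→11:45; 5 h 15 min
Total credited: 28 h 15 min.

28.25 hours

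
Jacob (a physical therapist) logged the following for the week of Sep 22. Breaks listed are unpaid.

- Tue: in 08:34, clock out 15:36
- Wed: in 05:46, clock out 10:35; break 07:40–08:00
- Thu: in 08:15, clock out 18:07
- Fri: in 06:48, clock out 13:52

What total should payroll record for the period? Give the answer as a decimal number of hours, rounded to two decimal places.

Tue: 08:34–15:36 = 7 h 2 min
Wed: 05:46–10:35 = 4 h 49 min; less 20 min break → 4 h 29 min
Thu: 08:15–18:07 = 9 h 52 min
Fri: 06:48–13:52 = 7 h 4 min
Total: 7 h 2 min + 4 h 29 min + 9 h 52 min + 7 h 4 min = 28 h 27 min.

28.45 hours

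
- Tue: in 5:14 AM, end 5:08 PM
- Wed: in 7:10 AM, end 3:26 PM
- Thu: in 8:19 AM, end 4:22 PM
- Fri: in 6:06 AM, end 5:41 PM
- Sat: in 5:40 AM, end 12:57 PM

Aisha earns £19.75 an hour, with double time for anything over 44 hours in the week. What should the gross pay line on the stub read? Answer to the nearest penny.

Tue: 5:14 AM–5:08 PM = 11 h 54 min
Wed: 7:10 AM–3:26 PM = 8 h 16 min
Thu: 8:19 AM–4:22 PM = 8 h 3 min
Fri: 6:06 AM–5:41 PM = 11 h 35 min
Sat: 5:40 AM–12:57 PM = 7 h 17 min
Total worked: 47 h 5 min = 2825 min.
Regular 44 h 0 min = 2640 min at £19.75/h; overtime 3 h 5 min = 185 min at £39.50/h.
Pay = (2640 × £19.75 + 185 × £39.50) ÷ 60 = £990.79.

£990.79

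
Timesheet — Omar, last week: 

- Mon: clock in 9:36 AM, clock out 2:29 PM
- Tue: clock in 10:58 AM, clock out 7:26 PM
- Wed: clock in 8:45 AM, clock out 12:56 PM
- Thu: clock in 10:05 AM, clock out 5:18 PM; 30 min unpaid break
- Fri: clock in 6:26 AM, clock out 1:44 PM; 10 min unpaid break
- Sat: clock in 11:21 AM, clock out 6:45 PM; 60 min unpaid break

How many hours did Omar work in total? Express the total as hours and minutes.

Mon: 9:36 AM–2:29 PM = 4 h 53 min
Tue: 10:58 AM–7:26 PM = 8 h 28 min
Wed: 8:45 AM–12:56 PM = 4 h 11 min
Thu: 10:05 AM–5:18 PM = 7 h 13 min; less 30 min break → 6 h 43 min
Fri: 6:26 AM–1:44 PM = 7 h 18 min; less 10 min break → 7 h 8 min
Sat: 11:21 AM–6:45 PM = 7 h 24 min; less 60 min break → 6 h 24 min
Total: 4 h 53 min + 8 h 28 min + 4 h 11 min + 6 h 43 min + 7 h 8 min + 6 h 24 min = 37 h 47 min.

37 h 47 min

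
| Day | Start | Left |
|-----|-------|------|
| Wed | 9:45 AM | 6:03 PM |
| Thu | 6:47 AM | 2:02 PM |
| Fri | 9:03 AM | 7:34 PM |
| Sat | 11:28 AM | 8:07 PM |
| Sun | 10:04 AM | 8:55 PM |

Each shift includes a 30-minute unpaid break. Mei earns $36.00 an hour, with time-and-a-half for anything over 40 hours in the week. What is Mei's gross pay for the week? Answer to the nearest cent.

$1605.60

Wed: 9:45 AM–6:03 PM = 8 h 18 min; less 30 min break → 7 h 48 min
Thu: 6:47 AM–2:02 PM = 7 h 15 min; less 30 min break → 6 h 45 min
Fri: 9:03 AM–7:34 PM = 10 h 31 min; less 30 min break → 10 h 1 min
Sat: 11:28 AM–8:07 PM = 8 h 39 min; less 30 min break → 8 h 9 min
Sun: 10:04 AM–8:55 PM = 10 h 51 min; less 30 min break → 10 h 21 min
Total worked: 43 h 4 min = 2584 min.
Regular 40 h 0 min = 2400 min at $36.00/h; overtime 3 h 4 min = 184 min at $54.00/h.
Pay = (2400 × $36.00 + 184 × $54.00) ÷ 60 = $1605.60.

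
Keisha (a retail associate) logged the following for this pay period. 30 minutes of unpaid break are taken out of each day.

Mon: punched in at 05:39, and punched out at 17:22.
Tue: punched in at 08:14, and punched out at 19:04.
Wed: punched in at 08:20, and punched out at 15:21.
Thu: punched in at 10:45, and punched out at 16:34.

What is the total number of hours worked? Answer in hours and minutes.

33 h 23 min

Mon: 05:39–17:22 = 11 h 43 min; less 30 min break → 11 h 13 min
Tue: 08:14–19:04 = 10 h 50 min; less 30 min break → 10 h 20 min
Wed: 08:20–15:21 = 7 h 1 min; less 30 min break → 6 h 31 min
Thu: 10:45–16:34 = 5 h 49 min; less 30 min break → 5 h 19 min
Total: 11 h 13 min + 10 h 20 min + 6 h 31 min + 5 h 19 min = 33 h 23 min.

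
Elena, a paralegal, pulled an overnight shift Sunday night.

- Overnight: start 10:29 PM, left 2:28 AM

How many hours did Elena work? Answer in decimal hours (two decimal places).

3.98 hours

Overnight: 10:29 PM → midnight = 1 h 31 min; midnight → 2:28 AM = 2 h 28 min; span 3 h 59 min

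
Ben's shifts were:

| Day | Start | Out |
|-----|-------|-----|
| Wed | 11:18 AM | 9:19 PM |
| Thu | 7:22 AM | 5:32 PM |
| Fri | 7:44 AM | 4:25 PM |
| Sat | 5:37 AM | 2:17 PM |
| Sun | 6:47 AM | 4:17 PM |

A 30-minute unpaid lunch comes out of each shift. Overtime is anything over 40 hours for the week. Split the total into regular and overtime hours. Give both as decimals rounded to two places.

Regular 40.00 hours, overtime 4.53 hours

Wed: 11:18 AM–9:19 PM = 10 h 1 min; less 30 min break → 9 h 31 min
Thu: 7:22 AM–5:32 PM = 10 h 10 min; less 30 min break → 9 h 40 min
Fri: 7:44 AM–4:25 PM = 8 h 41 min; less 30 min break → 8 h 11 min
Sat: 5:37 AM–2:17 PM = 8 h 40 min; less 30 min break → 8 h 10 min
Sun: 6:47 AM–4:17 PM = 9 h 30 min; less 30 min break → 9 h 0 min
Total worked: 44 h 32 min = 44.53 h.
Threshold 40 h → overtime 4 h 32 min, regular 40 h 0 min.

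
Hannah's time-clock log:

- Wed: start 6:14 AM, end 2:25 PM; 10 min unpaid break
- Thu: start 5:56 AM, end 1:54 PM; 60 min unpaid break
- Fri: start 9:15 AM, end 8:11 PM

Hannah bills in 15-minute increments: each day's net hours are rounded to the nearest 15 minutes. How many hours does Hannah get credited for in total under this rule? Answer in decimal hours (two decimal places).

26.00 hours

Wed: 6:14 AM–2:25 PM = 8 h 11 min − 10 min = 8 h 1 min → rounds to 8 h 0 min
Thu: 5:56 AM–1:54 PM = 7 h 58 min − 60 min = 6 h 58 min → rounds to 7 h 0 min
Fri: 9:15 AM–8:11 PM = 10 h 56 min → rounds to 11 h 0 min
Total credited: 26 h 0 min.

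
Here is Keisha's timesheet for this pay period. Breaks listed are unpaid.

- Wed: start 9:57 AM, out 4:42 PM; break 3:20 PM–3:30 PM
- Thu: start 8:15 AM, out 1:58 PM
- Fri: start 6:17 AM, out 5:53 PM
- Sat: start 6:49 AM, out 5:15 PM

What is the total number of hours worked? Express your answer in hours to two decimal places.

Wed: 9:57 AM–4:42 PM = 6 h 45 min; less 10 min break → 6 h 35 min
Thu: 8:15 AM–1:58 PM = 5 h 43 min
Fri: 6:17 AM–5:53 PM = 11 h 36 min
Sat: 6:49 AM–5:15 PM = 10 h 26 min
Total: 6 h 35 min + 5 h 43 min + 11 h 36 min + 10 h 26 min = 34 h 20 min.

34.33 hours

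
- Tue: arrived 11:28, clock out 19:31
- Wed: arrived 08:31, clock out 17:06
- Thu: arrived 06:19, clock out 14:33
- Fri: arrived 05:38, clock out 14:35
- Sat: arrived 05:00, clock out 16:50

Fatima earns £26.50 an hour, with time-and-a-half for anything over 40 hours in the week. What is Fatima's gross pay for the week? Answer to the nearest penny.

Tue: 11:28–19:31 = 8 h 3 min
Wed: 08:31–17:06 = 8 h 35 min
Thu: 06:19–14:33 = 8 h 14 min
Fri: 05:38–14:35 = 8 h 57 min
Sat: 05:00–16:50 = 11 h 50 min
Total worked: 45 h 39 min = 2739 min.
Regular 40 h 0 min = 2400 min at £26.50/h; overtime 5 h 39 min = 339 min at £39.75/h.
Pay = (2400 × £26.50 + 339 × £39.75) ÷ 60 = £1284.59.

£1284.59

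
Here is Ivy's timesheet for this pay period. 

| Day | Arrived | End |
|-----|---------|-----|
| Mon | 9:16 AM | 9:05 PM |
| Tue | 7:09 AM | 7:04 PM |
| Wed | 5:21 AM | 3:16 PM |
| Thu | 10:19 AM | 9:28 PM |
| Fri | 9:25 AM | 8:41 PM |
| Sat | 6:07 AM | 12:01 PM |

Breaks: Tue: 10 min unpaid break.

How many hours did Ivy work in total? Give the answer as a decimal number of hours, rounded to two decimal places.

61.80 hours

Mon: 9:16 AM–9:05 PM = 11 h 49 min
Tue: 7:09 AM–7:04 PM = 11 h 55 min; less 10 min break → 11 h 45 min
Wed: 5:21 AM–3:16 PM = 9 h 55 min
Thu: 10:19 AM–9:28 PM = 11 h 9 min
Fri: 9:25 AM–8:41 PM = 11 h 16 min
Sat: 6:07 AM–12:01 PM = 5 h 54 min
Total: 11 h 49 min + 11 h 45 min + 9 h 55 min + 11 h 9 min + 11 h 16 min + 5 h 54 min = 61 h 48 min.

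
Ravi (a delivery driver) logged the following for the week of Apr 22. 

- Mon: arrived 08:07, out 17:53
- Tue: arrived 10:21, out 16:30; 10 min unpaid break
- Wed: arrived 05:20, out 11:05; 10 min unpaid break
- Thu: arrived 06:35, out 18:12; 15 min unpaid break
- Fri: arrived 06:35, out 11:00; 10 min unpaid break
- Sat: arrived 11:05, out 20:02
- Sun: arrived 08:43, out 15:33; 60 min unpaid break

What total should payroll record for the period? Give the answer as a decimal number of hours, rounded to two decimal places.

Mon: 08:07–17:53 = 9 h 46 min
Tue: 10:21–16:30 = 6 h 9 min; less 10 min break → 5 h 59 min
Wed: 05:20–11:05 = 5 h 45 min; less 10 min break → 5 h 35 min
Thu: 06:35–18:12 = 11 h 37 min; less 15 min break → 11 h 22 min
Fri: 06:35–11:00 = 4 h 25 min; less 10 min break → 4 h 15 min
Sat: 11:05–20:02 = 8 h 57 min
Sun: 08:43–15:33 = 6 h 50 min; less 60 min break → 5 h 50 min
Total: 9 h 46 min + 5 h 59 min + 5 h 35 min + 11 h 22 min + 4 h 15 min + 8 h 57 min + 5 h 50 min = 51 h 44 min.

51.73 hours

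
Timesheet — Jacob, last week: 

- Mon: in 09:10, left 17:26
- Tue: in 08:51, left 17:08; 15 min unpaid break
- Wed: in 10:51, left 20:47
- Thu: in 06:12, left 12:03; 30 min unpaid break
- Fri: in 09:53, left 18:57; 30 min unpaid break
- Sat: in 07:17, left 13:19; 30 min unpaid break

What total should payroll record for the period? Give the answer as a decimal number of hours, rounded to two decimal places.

Mon: 09:10–17:26 = 8 h 16 min
Tue: 08:51–17:08 = 8 h 17 min; less 15 min break → 8 h 2 min
Wed: 10:51–20:47 = 9 h 56 min
Thu: 06:12–12:03 = 5 h 51 min; less 30 min break → 5 h 21 min
Fri: 09:53–18:57 = 9 h 4 min; less 30 min break → 8 h 34 min
Sat: 07:17–13:19 = 6 h 2 min; less 30 min break → 5 h 32 min
Total: 8 h 16 min + 8 h 2 min + 9 h 56 min + 5 h 21 min + 8 h 34 min + 5 h 32 min = 45 h 41 min.

45.68 hours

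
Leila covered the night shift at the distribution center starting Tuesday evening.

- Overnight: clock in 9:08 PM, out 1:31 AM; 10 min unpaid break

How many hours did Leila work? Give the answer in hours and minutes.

Overnight: 9:08 PM → midnight = 2 h 52 min; midnight → 1:31 AM = 1 h 31 min; span 4 h 23 min; less 10 min break → 4 h 13 min

4 h 13 min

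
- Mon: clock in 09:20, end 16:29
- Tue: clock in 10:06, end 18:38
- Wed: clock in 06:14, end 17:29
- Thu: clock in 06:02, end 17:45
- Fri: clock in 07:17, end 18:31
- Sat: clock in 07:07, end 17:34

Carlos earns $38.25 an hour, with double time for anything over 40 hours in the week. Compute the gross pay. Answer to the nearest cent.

$3085.50

Mon: 09:20–16:29 = 7 h 9 min
Tue: 10:06–18:38 = 8 h 32 min
Wed: 06:14–17:29 = 11 h 15 min
Thu: 06:02–17:45 = 11 h 43 min
Fri: 07:17–18:31 = 11 h 14 min
Sat: 07:07–17:34 = 10 h 27 min
Total worked: 60 h 20 min = 3620 min.
Regular 40 h 0 min = 2400 min at $38.25/h; overtime 20 h 20 min = 1220 min at $76.50/h.
Pay = (2400 × $38.25 + 1220 × $76.50) ÷ 60 = $3085.50.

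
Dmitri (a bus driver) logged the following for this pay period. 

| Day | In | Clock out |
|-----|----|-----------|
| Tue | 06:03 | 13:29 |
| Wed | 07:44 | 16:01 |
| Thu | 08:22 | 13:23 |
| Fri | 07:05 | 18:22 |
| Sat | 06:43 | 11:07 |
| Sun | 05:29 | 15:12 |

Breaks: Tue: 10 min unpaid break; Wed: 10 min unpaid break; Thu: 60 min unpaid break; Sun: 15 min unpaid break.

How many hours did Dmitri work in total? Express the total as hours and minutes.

44 h 33 min

Tue: 06:03–13:29 = 7 h 26 min; less 10 min break → 7 h 16 min
Wed: 07:44–16:01 = 8 h 17 min; less 10 min break → 8 h 7 min
Thu: 08:22–13:23 = 5 h 1 min; less 60 min break → 4 h 1 min
Fri: 07:05–18:22 = 11 h 17 min
Sat: 06:43–11:07 = 4 h 24 min
Sun: 05:29–15:12 = 9 h 43 min; less 15 min break → 9 h 28 min
Total: 7 h 16 min + 8 h 7 min + 4 h 1 min + 11 h 17 min + 4 h 24 min + 9 h 28 min = 44 h 33 min.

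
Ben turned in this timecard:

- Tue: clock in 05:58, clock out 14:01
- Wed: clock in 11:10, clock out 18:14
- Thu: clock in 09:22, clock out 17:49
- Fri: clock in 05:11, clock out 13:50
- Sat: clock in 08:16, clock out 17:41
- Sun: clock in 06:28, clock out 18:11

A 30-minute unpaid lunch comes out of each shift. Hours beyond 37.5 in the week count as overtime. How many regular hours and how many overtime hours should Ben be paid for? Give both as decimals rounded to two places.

Regular 37.50 hours, overtime 12.85 hours

Tue: 05:58–14:01 = 8 h 3 min; less 30 min break → 7 h 33 min
Wed: 11:10–18:14 = 7 h 4 min; less 30 min break → 6 h 34 min
Thu: 09:22–17:49 = 8 h 27 min; less 30 min break → 7 h 57 min
Fri: 05:11–13:50 = 8 h 39 min; less 30 min break → 8 h 9 min
Sat: 08:16–17:41 = 9 h 25 min; less 30 min break → 8 h 55 min
Sun: 06:28–18:11 = 11 h 43 min; less 30 min break → 11 h 13 min
Total worked: 50 h 21 min = 50.35 h.
Threshold 37.5 h → overtime 12 h 51 min, regular 37 h 30 min.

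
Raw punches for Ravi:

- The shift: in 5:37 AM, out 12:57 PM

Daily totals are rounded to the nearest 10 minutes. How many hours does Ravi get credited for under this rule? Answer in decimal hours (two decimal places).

The shift: 5:37 AM–12:57 PM = 7 h 20 min → rounds to 7 h 20 min

7.33 hours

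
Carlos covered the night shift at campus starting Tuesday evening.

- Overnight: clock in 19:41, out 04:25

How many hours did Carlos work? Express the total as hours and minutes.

8 h 44 min

Overnight: 19:41 → midnight = 4 h 19 min; midnight → 04:25 = 4 h 25 min; span 8 h 44 min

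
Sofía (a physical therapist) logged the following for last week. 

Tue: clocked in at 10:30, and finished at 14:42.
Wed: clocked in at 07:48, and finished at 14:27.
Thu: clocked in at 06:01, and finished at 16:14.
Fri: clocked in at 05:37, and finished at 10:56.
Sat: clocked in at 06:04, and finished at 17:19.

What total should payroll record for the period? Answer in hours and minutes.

37 h 38 min

Tue: 10:30–14:42 = 4 h 12 min
Wed: 07:48–14:27 = 6 h 39 min
Thu: 06:01–16:14 = 10 h 13 min
Fri: 05:37–10:56 = 5 h 19 min
Sat: 06:04–17:19 = 11 h 15 min
Total: 4 h 12 min + 6 h 39 min + 10 h 13 min + 5 h 19 min + 11 h 15 min = 37 h 38 min.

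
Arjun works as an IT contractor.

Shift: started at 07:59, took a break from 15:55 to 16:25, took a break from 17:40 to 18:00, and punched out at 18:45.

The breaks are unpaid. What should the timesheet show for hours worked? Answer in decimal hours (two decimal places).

Shift: 07:59–18:45 = 10 h 46 min; less 50 min break → 9 h 56 min

9.93 hours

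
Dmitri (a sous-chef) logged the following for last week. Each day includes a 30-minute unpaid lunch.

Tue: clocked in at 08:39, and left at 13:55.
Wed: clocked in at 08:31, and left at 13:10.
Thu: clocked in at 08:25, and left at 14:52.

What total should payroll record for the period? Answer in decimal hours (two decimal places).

Tue: 08:39–13:55 = 5 h 16 min; less 30 min break → 4 h 46 min
Wed: 08:31–13:10 = 4 h 39 min; less 30 min break → 4 h 9 min
Thu: 08:25–14:52 = 6 h 27 min; less 30 min break → 5 h 57 min
Total: 4 h 46 min + 4 h 9 min + 5 h 57 min = 14 h 52 min.

14.87 hours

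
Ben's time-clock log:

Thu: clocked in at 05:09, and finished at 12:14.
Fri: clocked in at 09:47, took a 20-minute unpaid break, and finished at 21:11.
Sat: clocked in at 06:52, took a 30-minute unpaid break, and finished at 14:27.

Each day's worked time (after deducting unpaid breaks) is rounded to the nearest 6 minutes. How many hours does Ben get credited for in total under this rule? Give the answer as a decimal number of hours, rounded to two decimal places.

Thu: 05:09–12:14 = 7 h 5 min → rounds to 7 h 6 min
Fri: 09:47–21:11 = 11 h 24 min − 20 min = 11 h 4 min → rounds to 11 h 6 min
Sat: 06:52–14:27 = 7 h 35 min − 30 min = 7 h 5 min → rounds to 7 h 6 min
Total credited: 25 h 18 min.

25.30 hours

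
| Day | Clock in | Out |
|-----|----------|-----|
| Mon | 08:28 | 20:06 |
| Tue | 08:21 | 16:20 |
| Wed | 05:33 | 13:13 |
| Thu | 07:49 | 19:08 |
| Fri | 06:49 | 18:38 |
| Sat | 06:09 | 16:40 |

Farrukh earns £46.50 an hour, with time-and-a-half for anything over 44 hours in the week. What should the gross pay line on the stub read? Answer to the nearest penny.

£3227.10

Mon: 08:28–20:06 = 11 h 38 min
Tue: 08:21–16:20 = 7 h 59 min
Wed: 05:33–13:13 = 7 h 40 min
Thu: 07:49–19:08 = 11 h 19 min
Fri: 06:49–18:38 = 11 h 49 min
Sat: 06:09–16:40 = 10 h 31 min
Total worked: 60 h 56 min = 3656 min.
Regular 44 h 0 min = 2640 min at £46.50/h; overtime 16 h 56 min = 1016 min at £69.75/h.
Pay = (2640 × £46.50 + 1016 × £69.75) ÷ 60 = £3227.10.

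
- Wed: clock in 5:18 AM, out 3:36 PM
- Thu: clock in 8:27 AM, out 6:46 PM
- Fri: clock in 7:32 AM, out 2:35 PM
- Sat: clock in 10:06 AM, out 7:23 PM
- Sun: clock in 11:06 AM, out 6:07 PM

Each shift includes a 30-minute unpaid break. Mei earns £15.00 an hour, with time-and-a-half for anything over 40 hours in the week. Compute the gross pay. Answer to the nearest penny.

£633.00

Wed: 5:18 AM–3:36 PM = 10 h 18 min; less 30 min break → 9 h 48 min
Thu: 8:27 AM–6:46 PM = 10 h 19 min; less 30 min break → 9 h 49 min
Fri: 7:32 AM–2:35 PM = 7 h 3 min; less 30 min break → 6 h 33 min
Sat: 10:06 AM–7:23 PM = 9 h 17 min; less 30 min break → 8 h 47 min
Sun: 11:06 AM–6:07 PM = 7 h 1 min; less 30 min break → 6 h 31 min
Total worked: 41 h 28 min = 2488 min.
Regular 40 h 0 min = 2400 min at £15.00/h; overtime 1 h 28 min = 88 min at £22.50/h.
Pay = (2400 × £15.00 + 88 × £22.50) ÷ 60 = £633.00.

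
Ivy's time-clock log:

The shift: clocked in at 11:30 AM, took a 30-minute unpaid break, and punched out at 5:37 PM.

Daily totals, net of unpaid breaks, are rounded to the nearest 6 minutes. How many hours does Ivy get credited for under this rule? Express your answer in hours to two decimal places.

The shift: 11:30 AM–5:37 PM = 6 h 7 min − 30 min = 5 h 37 min → rounds to 5 h 36 min

5.60 hours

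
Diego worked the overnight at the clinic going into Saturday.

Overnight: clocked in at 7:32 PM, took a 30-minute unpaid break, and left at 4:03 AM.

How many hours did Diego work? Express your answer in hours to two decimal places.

Overnight: 7:32 PM → midnight = 4 h 28 min; midnight → 4:03 AM = 4 h 3 min; span 8 h 31 min; less 30 min break → 8 h 1 min

8.02 hours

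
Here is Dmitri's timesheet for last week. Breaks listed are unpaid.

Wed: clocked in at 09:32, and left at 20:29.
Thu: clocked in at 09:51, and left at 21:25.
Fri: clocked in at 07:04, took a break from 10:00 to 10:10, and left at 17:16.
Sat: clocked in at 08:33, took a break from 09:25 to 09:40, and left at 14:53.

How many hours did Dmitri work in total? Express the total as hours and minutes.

38 h 38 min

Wed: 09:32–20:29 = 10 h 57 min
Thu: 09:51–21:25 = 11 h 34 min
Fri: 07:04–17:16 = 10 h 12 min; less 10 min break → 10 h 2 min
Sat: 08:33–14:53 = 6 h 20 min; less 15 min break → 6 h 5 min
Total: 10 h 57 min + 11 h 34 min + 10 h 2 min + 6 h 5 min = 38 h 38 min.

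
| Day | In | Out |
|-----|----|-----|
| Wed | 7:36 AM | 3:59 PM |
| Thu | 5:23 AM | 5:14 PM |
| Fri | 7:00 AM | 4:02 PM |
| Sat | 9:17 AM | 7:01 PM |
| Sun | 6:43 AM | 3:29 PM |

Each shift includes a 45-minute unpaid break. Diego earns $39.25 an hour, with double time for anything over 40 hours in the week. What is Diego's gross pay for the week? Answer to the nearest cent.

$1885.31

Wed: 7:36 AM–3:59 PM = 8 h 23 min; less 45 min break → 7 h 38 min
Thu: 5:23 AM–5:14 PM = 11 h 51 min; less 45 min break → 11 h 6 min
Fri: 7:00 AM–4:02 PM = 9 h 2 min; less 45 min break → 8 h 17 min
Sat: 9:17 AM–7:01 PM = 9 h 44 min; less 45 min break → 8 h 59 min
Sun: 6:43 AM–3:29 PM = 8 h 46 min; less 45 min break → 8 h 1 min
Total worked: 44 h 1 min = 2641 min.
Regular 40 h 0 min = 2400 min at $39.25/h; overtime 4 h 1 min = 241 min at $78.50/h.
Pay = (2400 × $39.25 + 241 × $78.50) ÷ 60 = $1885.31.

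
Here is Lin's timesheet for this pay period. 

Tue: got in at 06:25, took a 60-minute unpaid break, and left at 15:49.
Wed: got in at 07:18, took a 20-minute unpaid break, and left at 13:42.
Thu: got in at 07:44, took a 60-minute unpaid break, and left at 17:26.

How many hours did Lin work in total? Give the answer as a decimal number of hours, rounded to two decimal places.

23.17 hours

Tue: 06:25–15:49 = 9 h 24 min; less 60 min break → 8 h 24 min
Wed: 07:18–13:42 = 6 h 24 min; less 20 min break → 6 h 4 min
Thu: 07:44–17:26 = 9 h 42 min; less 60 min break → 8 h 42 min
Total: 8 h 24 min + 6 h 4 min + 8 h 42 min = 23 h 10 min.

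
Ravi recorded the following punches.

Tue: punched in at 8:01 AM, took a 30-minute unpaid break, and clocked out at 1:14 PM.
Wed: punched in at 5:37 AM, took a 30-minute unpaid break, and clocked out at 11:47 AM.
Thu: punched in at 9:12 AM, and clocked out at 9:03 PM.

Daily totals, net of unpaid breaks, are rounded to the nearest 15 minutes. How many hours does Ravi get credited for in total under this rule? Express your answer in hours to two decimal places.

Tue: 8:01 AM–1:14 PM = 5 h 13 min − 30 min = 4 h 43 min → rounds to 4 h 45 min
Wed: 5:37 AM–11:47 AM = 6 h 10 min − 30 min = 5 h 40 min → rounds to 5 h 45 min
Thu: 9:12 AM–9:03 PM = 11 h 51 min → rounds to 11 h 45 min
Total credited: 22 h 15 min.

22.25 hours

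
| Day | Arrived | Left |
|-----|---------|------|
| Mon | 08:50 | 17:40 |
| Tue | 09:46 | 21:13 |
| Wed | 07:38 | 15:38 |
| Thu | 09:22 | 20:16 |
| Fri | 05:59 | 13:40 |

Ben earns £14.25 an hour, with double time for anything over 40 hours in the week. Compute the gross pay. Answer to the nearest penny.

Mon: 08:50–17:40 = 8 h 50 min
Tue: 09:46–21:13 = 11 h 27 min
Wed: 07:38–15:38 = 8 h 0 min
Thu: 09:22–20:16 = 10 h 54 min
Fri: 05:59–13:40 = 7 h 41 min
Total worked: 46 h 52 min = 2812 min.
Regular 40 h 0 min = 2400 min at £14.25/h; overtime 6 h 52 min = 412 min at £28.50/h.
Pay = (2400 × £14.25 + 412 × £28.50) ÷ 60 = £765.70.

£765.70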